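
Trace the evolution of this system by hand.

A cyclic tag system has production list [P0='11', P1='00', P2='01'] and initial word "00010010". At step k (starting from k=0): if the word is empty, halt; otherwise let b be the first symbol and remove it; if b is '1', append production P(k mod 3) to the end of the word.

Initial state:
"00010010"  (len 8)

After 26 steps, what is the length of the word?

0) "00010010"  (len 8)
1) "0010010"  (len 7)
2) "010010"  (len 6)
3) "10010"  (len 5)
4) "001011"  (len 6)
5) "01011"  (len 5)
6) "1011"  (len 4)
7) "01111"  (len 5)
8) "1111"  (len 4)
9) "11101"  (len 5)
10) "110111"  (len 6)
11) "1011100"  (len 7)
12) "01110001"  (len 8)
13) "1110001"  (len 7)
14) "11000100"  (len 8)
15) "100010001"  (len 9)
16) "0001000111"  (len 10)
17) "001000111"  (len 9)
18) "01000111"  (len 8)
19) "1000111"  (len 7)
20) "00011100"  (len 8)
21) "0011100"  (len 7)
22) "011100"  (len 6)
23) "11100"  (len 5)
24) "110001"  (len 6)
25) "1000111"  (len 7)
26) "00011100"  (len 8)

8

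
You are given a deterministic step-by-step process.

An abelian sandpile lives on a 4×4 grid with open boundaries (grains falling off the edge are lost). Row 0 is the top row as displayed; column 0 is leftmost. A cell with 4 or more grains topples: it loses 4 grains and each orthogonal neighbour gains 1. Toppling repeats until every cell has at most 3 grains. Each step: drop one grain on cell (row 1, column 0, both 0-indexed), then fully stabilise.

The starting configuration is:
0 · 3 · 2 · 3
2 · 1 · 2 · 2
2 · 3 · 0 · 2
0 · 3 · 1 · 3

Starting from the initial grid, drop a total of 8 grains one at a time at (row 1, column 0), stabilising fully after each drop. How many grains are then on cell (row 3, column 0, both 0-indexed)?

2

t=0: 0 · 3 · 2 · 3
2 · 1 · 2 · 2
2 · 3 · 0 · 2
0 · 3 · 1 · 3
t=1: 0 · 3 · 2 · 3
3 · 1 · 2 · 2
2 · 3 · 0 · 2
0 · 3 · 1 · 3
t=2: 1 · 3 · 2 · 3
0 · 2 · 2 · 2
3 · 3 · 0 · 2
0 · 3 · 1 · 3
t=3: 1 · 3 · 2 · 3
1 · 2 · 2 · 2
3 · 3 · 0 · 2
0 · 3 · 1 · 3
t=4: 1 · 3 · 2 · 3
2 · 2 · 2 · 2
3 · 3 · 0 · 2
0 · 3 · 1 · 3
t=5: 1 · 3 · 2 · 3
3 · 2 · 2 · 2
3 · 3 · 0 · 2
0 · 3 · 1 · 3
t=6: 3 · 0 · 3 · 3
2 · 1 · 3 · 2
1 · 2 · 1 · 2
2 · 0 · 2 · 3
t=7: 3 · 0 · 3 · 3
3 · 1 · 3 · 2
1 · 2 · 1 · 2
2 · 0 · 2 · 3
t=8: 0 · 1 · 3 · 3
1 · 2 · 3 · 2
2 · 2 · 1 · 2
2 · 0 · 2 · 3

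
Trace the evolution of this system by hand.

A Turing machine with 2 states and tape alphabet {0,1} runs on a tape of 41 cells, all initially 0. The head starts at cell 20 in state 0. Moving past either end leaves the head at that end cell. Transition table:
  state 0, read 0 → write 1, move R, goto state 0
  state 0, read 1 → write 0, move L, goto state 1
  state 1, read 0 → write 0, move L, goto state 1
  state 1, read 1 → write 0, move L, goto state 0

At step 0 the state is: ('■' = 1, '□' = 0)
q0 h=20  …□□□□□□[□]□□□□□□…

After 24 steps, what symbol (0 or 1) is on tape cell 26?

0) q0 h=20  …□□□□□□[□]□□□□□□…
1) q0 h=21  …□□□□□■[□]□□□□□□…
2) q0 h=22  …□□□□■■[□]□□□□□□…
3) q0 h=23  …□□□■■■[□]□□□□□□…
4) q0 h=24  …□□■■■■[□]□□□□□□…
5) q0 h=25  …□■■■■■[□]□□□□□□…
6) q0 h=26  …■■■■■■[□]□□□□□□…
7) q0 h=27  …■■■■■■[□]□□□□□□…
8) q0 h=28  …■■■■■■[□]□□□□□□…
9) q0 h=29  …■■■■■■[□]□□□□□□…
10) q0 h=30  …■■■■■■[□]□□□□□□…
11) q0 h=31  …■■■■■■[□]□□□□□□…
12) q0 h=32  …■■■■■■[□]□□□□□□…
13) q0 h=33  …■■■■■■[□]□□□□□□…
14) q0 h=34  …■■■■■■[□]□□□□□□|
15) q0 h=35  …■■■■■■[□]□□□□□|
16) q0 h=36  …■■■■■■[□]□□□□|
17) q0 h=37  …■■■■■■[□]□□□|
18) q0 h=38  …■■■■■■[□]□□|
19) q0 h=39  …■■■■■■[□]□|
20) q0 h=40  …■■■■■■[□]|
21) q0 h=40  …■■■■■■[■]|
22) q1 h=39  …■■■■■■[■]□|
23) q0 h=38  …■■■■■■[■]□□|
24) q1 h=37  …■■■■■■[■]□□□|

1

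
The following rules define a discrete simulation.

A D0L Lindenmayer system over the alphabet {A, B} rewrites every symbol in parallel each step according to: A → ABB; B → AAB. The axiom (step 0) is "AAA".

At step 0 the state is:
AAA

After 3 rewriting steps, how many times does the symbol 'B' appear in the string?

42

gen 0: AAA
gen 1: ABBABBABB
gen 2: ABBAABAABABBAABAABABBAABAAB
gen 3: ABBAABAABABBABBAABABBABBAABABBAABAABABBABBAABABBABBAABABBAABAABABBABBAABABBABBAAB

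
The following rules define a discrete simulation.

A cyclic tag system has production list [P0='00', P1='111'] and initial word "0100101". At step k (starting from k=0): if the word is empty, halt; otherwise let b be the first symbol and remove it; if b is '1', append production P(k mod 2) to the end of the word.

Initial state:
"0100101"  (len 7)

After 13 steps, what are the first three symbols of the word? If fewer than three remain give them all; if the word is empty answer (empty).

step 0: "0100101"  (len 7)
step 1: "100101"  (len 6)
step 2: "00101111"  (len 8)
step 3: "0101111"  (len 7)
step 4: "101111"  (len 6)
step 5: "0111100"  (len 7)
step 6: "111100"  (len 6)
step 7: "1110000"  (len 7)
step 8: "110000111"  (len 9)
step 9: "1000011100"  (len 10)
step 10: "000011100111"  (len 12)
step 11: "00011100111"  (len 11)
step 12: "0011100111"  (len 10)
step 13: "011100111"  (len 9)

011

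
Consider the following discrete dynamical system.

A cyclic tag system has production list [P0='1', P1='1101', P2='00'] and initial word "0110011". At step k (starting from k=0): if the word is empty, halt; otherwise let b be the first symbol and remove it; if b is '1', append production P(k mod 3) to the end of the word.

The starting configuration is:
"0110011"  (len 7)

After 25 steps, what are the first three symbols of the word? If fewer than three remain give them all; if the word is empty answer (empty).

k=0  "0110011"  (len 7)
k=1  "110011"  (len 6)
k=2  "100111101"  (len 9)
k=3  "0011110100"  (len 10)
k=4  "011110100"  (len 9)
k=5  "11110100"  (len 8)
k=6  "111010000"  (len 9)
k=7  "110100001"  (len 9)
k=8  "101000011101"  (len 12)
k=9  "0100001110100"  (len 13)
k=10  "100001110100"  (len 12)
k=11  "000011101001101"  (len 15)
k=12  "00011101001101"  (len 14)
k=13  "0011101001101"  (len 13)
k=14  "011101001101"  (len 12)
k=15  "11101001101"  (len 11)
k=16  "11010011011"  (len 11)
k=17  "10100110111101"  (len 14)
k=18  "010011011110100"  (len 15)
k=19  "10011011110100"  (len 14)
k=20  "00110111101001101"  (len 17)
k=21  "0110111101001101"  (len 16)
k=22  "110111101001101"  (len 15)
k=23  "101111010011011101"  (len 18)
k=24  "0111101001101110100"  (len 19)
k=25  "111101001101110100"  (len 18)

111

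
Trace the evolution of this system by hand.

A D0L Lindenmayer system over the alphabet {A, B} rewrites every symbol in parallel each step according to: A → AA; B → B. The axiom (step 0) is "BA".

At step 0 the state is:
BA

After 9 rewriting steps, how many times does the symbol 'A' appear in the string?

step 0: BA
step 1: BAA
step 2: BAAAA
step 3: BAAAAAAAA
step 4: BAAAAAAAAAAAAAAAA
step 5: BAAAAAAAAAAAAAAAAAAAAAAAAAAAAAAAA
step 6: BAAAAAAAAAAAAAAAAAAAAAAAAAAAAAAAAAAAAAAAAAAAAAAAAAAAAAAAAAAAAAAAA
step 7: BAAAAAAAAAAAAAAAAAAAAAAAAAAAAAAAAAAAAAAAAAAAAAAAAAAAAAAAAA…AAAAAAAAAAAAAAAAAAAAAAAAAAAAAAAAAAAAAAAAAAAAAAAAAAAAAAAAAA  (len 129)
step 8: BAAAAAAAAAAAAAAAAAAAAAAAAAAAAAAAAAAAAAAAAAAAAAAAAAAAAAAAAA…AAAAAAAAAAAAAAAAAAAAAAAAAAAAAAAAAAAAAAAAAAAAAAAAAAAAAAAAAA  (len 257)
step 9: BAAAAAAAAAAAAAAAAAAAAAAAAAAAAAAAAAAAAAAAAAAAAAAAAAAAAAAAAA…AAAAAAAAAAAAAAAAAAAAAAAAAAAAAAAAAAAAAAAAAAAAAAAAAAAAAAAAAA  (len 513)

512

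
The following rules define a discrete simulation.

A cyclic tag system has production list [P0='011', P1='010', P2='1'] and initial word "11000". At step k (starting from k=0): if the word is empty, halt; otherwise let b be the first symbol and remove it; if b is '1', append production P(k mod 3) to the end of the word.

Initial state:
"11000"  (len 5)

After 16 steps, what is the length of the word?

13

step 0: "11000"  (len 5)
step 1: "1000011"  (len 7)
step 2: "000011010"  (len 9)
step 3: "00011010"  (len 8)
step 4: "0011010"  (len 7)
step 5: "011010"  (len 6)
step 6: "11010"  (len 5)
step 7: "1010011"  (len 7)
step 8: "010011010"  (len 9)
step 9: "10011010"  (len 8)
step 10: "0011010011"  (len 10)
step 11: "011010011"  (len 9)
step 12: "11010011"  (len 8)
step 13: "1010011011"  (len 10)
step 14: "010011011010"  (len 12)
step 15: "10011011010"  (len 11)
step 16: "0011011010011"  (len 13)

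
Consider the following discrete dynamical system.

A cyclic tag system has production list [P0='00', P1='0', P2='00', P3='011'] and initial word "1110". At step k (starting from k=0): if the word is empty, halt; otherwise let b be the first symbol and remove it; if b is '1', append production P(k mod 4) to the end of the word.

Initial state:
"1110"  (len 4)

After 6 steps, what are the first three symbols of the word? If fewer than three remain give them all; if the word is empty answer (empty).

000

step 0: "1110"  (len 4)
step 1: "11000"  (len 5)
step 2: "10000"  (len 5)
step 3: "000000"  (len 6)
step 4: "00000"  (len 5)
step 5: "0000"  (len 4)
step 6: "000"  (len 3)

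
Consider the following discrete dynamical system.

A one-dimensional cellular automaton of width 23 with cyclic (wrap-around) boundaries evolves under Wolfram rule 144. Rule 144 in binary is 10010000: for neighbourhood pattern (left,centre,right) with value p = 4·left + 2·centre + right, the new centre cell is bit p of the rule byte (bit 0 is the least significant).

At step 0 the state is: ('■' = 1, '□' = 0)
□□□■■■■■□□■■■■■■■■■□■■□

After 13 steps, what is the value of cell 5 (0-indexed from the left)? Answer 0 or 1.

0) □□□■■■■■□□■■■■■■■■■□■■□
1) □□□□■■■□■□□■■■■■■■□□□□■
2) ■□□□□■□□□■□□■■■■■□■□□□□
3) □■□□□□■□□□■□□■■■□□□■□□□
4) □□■□□□□■□□□■□□■□■□□□■□□
5) □□□■□□□□■□□□■□□□□■□□□■□
6) □□□□■□□□□■□□□■□□□□■□□□■
7) ■□□□□■□□□□■□□□■□□□□■□□□
8) □■□□□□■□□□□■□□□■□□□□■□□
9) □□■□□□□■□□□□■□□□■□□□□■□
10) □□□■□□□□■□□□□■□□□■□□□□■
11) ■□□□■□□□□■□□□□■□□□■□□□□
12) □■□□□■□□□□■□□□□■□□□■□□□
13) □□■□□□■□□□□■□□□□■□□□■□□

0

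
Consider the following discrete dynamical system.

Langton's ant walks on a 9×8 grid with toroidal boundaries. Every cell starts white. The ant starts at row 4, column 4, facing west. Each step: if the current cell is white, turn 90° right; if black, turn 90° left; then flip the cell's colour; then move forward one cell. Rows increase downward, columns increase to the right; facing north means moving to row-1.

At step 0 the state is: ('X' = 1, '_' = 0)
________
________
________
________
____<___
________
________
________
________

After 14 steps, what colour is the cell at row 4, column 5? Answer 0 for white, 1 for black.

1

[0] ________
________
________
________
____<___
________
________
________
________
[1] ________
________
________
____^___
____X___
________
________
________
________
[2] ________
________
________
____X>__
____X___
________
________
________
________
[3] ________
________
________
____XX__
____Xv__
________
________
________
________
[4] ________
________
________
____XX__
____<X__
________
________
________
________
[5] ________
________
________
____XX__
_____X__
____v___
________
________
________
[6] ________
________
________
____XX__
_____X__
___<X___
________
________
________
[7] ________
________
________
____XX__
___^_X__
___XX___
________
________
________
[8] ________
________
________
____XX__
___X>X__
___XX___
________
________
________
[9] ________
________
________
____XX__
___XXX__
___Xv___
________
________
________
[10] ________
________
________
____XX__
___XXX__
___X_>__
________
________
________
[11] ________
________
________
____XX__
___XXX__
___X_X__
_____v__
________
________
[12] ________
________
________
____XX__
___XXX__
___X_X__
____<X__
________
________
[13] ________
________
________
____XX__
___XXX__
___X^X__
____XX__
________
________
[14] ________
________
________
____XX__
___XXX__
___XX>__
____XX__
________
________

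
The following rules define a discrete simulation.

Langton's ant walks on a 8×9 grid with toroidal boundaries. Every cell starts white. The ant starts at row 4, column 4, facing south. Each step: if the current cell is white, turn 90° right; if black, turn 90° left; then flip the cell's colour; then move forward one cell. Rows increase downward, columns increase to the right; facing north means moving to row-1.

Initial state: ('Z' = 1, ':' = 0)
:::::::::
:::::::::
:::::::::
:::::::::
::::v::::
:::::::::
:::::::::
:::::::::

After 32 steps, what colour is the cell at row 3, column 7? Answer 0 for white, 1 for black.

gen 0: :::::::::
:::::::::
:::::::::
:::::::::
::::v::::
:::::::::
:::::::::
:::::::::
gen 1: :::::::::
:::::::::
:::::::::
:::::::::
:::<Z::::
:::::::::
:::::::::
:::::::::
gen 2: :::::::::
:::::::::
:::::::::
:::^:::::
:::ZZ::::
:::::::::
:::::::::
:::::::::
gen 3: :::::::::
:::::::::
:::::::::
:::Z>::::
:::ZZ::::
:::::::::
:::::::::
:::::::::
gen 4: :::::::::
:::::::::
:::::::::
:::ZZ::::
:::Zv::::
:::::::::
:::::::::
:::::::::
gen 5: :::::::::
:::::::::
:::::::::
:::ZZ::::
:::Z:>:::
:::::::::
:::::::::
:::::::::
gen 6: :::::::::
:::::::::
:::::::::
:::ZZ::::
:::Z:Z:::
:::::v:::
:::::::::
:::::::::
gen 7: :::::::::
:::::::::
:::::::::
:::ZZ::::
:::Z:Z:::
::::<Z:::
:::::::::
:::::::::
gen 8: :::::::::
:::::::::
:::::::::
:::ZZ::::
:::Z^Z:::
::::ZZ:::
:::::::::
:::::::::
gen 9: :::::::::
:::::::::
:::::::::
:::ZZ::::
:::ZZ>:::
::::ZZ:::
:::::::::
:::::::::
gen 10: :::::::::
:::::::::
:::::::::
:::ZZ^:::
:::ZZ::::
::::ZZ:::
:::::::::
:::::::::
gen 11: :::::::::
:::::::::
:::::::::
:::ZZZ>::
:::ZZ::::
::::ZZ:::
:::::::::
:::::::::
gen 12: :::::::::
:::::::::
:::::::::
:::ZZZZ::
:::ZZ:v::
::::ZZ:::
:::::::::
:::::::::
gen 13: :::::::::
:::::::::
:::::::::
:::ZZZZ::
:::ZZ<Z::
::::ZZ:::
:::::::::
:::::::::
gen 14: :::::::::
:::::::::
:::::::::
:::ZZ^Z::
:::ZZZZ::
::::ZZ:::
:::::::::
:::::::::
gen 15: :::::::::
:::::::::
:::::::::
:::Z<:Z::
:::ZZZZ::
::::ZZ:::
:::::::::
:::::::::
gen 16: :::::::::
:::::::::
:::::::::
:::Z::Z::
:::ZvZZ::
::::ZZ:::
:::::::::
:::::::::
gen 17: :::::::::
:::::::::
:::::::::
:::Z::Z::
:::Z:>Z::
::::ZZ:::
:::::::::
:::::::::
gen 18: :::::::::
:::::::::
:::::::::
:::Z:^Z::
:::Z::Z::
::::ZZ:::
:::::::::
:::::::::
gen 19: :::::::::
:::::::::
:::::::::
:::Z:Z>::
:::Z::Z::
::::ZZ:::
:::::::::
:::::::::
gen 20: :::::::::
:::::::::
::::::^::
:::Z:Z:::
:::Z::Z::
::::ZZ:::
:::::::::
:::::::::
gen 21: :::::::::
:::::::::
::::::Z>:
:::Z:Z:::
:::Z::Z::
::::ZZ:::
:::::::::
:::::::::
gen 22: :::::::::
:::::::::
::::::ZZ:
:::Z:Z:v:
:::Z::Z::
::::ZZ:::
:::::::::
:::::::::
gen 23: :::::::::
:::::::::
::::::ZZ:
:::Z:Z<Z:
:::Z::Z::
::::ZZ:::
:::::::::
:::::::::
gen 24: :::::::::
:::::::::
::::::^Z:
:::Z:ZZZ:
:::Z::Z::
::::ZZ:::
:::::::::
:::::::::
gen 25: :::::::::
:::::::::
:::::<:Z:
:::Z:ZZZ:
:::Z::Z::
::::ZZ:::
:::::::::
:::::::::
gen 26: :::::::::
:::::^:::
:::::Z:Z:
:::Z:ZZZ:
:::Z::Z::
::::ZZ:::
:::::::::
:::::::::
gen 27: :::::::::
:::::Z>::
:::::Z:Z:
:::Z:ZZZ:
:::Z::Z::
::::ZZ:::
:::::::::
:::::::::
gen 28: :::::::::
:::::ZZ::
:::::ZvZ:
:::Z:ZZZ:
:::Z::Z::
::::ZZ:::
:::::::::
:::::::::
gen 29: :::::::::
:::::ZZ::
:::::<ZZ:
:::Z:ZZZ:
:::Z::Z::
::::ZZ:::
:::::::::
:::::::::
gen 30: :::::::::
:::::ZZ::
::::::ZZ:
:::Z:vZZ:
:::Z::Z::
::::ZZ:::
:::::::::
:::::::::
gen 31: :::::::::
:::::ZZ::
::::::ZZ:
:::Z::>Z:
:::Z::Z::
::::ZZ:::
:::::::::
:::::::::
gen 32: :::::::::
:::::ZZ::
::::::^Z:
:::Z:::Z:
:::Z::Z::
::::ZZ:::
:::::::::
:::::::::

1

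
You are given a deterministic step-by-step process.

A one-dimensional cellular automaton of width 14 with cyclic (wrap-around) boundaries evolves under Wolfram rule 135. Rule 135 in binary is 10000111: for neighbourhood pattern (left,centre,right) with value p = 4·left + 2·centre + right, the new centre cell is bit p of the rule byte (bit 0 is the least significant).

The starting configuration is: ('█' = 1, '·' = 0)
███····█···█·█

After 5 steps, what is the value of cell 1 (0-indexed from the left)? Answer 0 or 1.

1

0) ███····█···█·█
1) ██··████·███··
2) ···█·██···█··█
3) ·███····███·██
4) ··█··███·█····
5) ███·█·█··█·███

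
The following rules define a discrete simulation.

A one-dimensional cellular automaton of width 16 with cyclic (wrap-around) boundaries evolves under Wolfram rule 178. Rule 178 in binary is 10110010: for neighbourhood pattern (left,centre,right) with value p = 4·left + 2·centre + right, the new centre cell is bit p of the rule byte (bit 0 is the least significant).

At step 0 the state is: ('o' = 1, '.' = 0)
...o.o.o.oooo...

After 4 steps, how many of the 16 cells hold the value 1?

7

[0] ...o.o.o.oooo...
[1] ..o.o.o.o.oo.o..
[2] .o.o.o.o.o..o.o.
[3] o.o.o.o.o.oo.o.o
[4] .o.o.o.o.o..o.o.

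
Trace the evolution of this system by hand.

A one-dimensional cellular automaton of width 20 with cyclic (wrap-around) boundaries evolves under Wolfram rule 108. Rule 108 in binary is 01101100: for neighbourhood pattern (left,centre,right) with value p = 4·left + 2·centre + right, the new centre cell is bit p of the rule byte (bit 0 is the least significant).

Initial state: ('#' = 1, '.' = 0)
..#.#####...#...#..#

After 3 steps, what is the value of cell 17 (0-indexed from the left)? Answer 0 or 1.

[0] ..#.#####...#...#..#
[1] ..###...#...#...#..#
[2] ..#.#...#...#...#..#
[3] ..###...#...#...#..#

0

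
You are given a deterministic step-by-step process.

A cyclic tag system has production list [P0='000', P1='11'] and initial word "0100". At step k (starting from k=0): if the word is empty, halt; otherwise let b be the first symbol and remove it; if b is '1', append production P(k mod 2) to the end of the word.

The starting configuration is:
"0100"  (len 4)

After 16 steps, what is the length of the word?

5

step 0: "0100"  (len 4)
step 1: "100"  (len 3)
step 2: "0011"  (len 4)
step 3: "011"  (len 3)
step 4: "11"  (len 2)
step 5: "1000"  (len 4)
step 6: "00011"  (len 5)
step 7: "0011"  (len 4)
step 8: "011"  (len 3)
step 9: "11"  (len 2)
step 10: "111"  (len 3)
step 11: "11000"  (len 5)
step 12: "100011"  (len 6)
step 13: "00011000"  (len 8)
step 14: "0011000"  (len 7)
step 15: "011000"  (len 6)
step 16: "11000"  (len 5)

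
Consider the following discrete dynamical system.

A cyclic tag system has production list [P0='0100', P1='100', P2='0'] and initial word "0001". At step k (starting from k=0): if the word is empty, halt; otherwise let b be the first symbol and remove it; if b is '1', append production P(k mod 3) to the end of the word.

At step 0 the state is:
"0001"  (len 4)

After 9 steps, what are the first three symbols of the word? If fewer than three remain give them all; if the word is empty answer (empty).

0) "0001"  (len 4)
1) "001"  (len 3)
2) "01"  (len 2)
3) "1"  (len 1)
4) "0100"  (len 4)
5) "100"  (len 3)
6) "000"  (len 3)
7) "00"  (len 2)
8) "0"  (len 1)
9) (halted — word empty)

(empty)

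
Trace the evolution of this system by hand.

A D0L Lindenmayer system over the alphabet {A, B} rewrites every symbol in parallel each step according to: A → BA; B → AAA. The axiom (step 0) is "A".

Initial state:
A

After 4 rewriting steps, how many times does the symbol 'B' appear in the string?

7

t=0: A
t=1: BA
t=2: AAABA
t=3: BABABAAAABA
t=4: AAABAAAABAAAABABABABAAAABA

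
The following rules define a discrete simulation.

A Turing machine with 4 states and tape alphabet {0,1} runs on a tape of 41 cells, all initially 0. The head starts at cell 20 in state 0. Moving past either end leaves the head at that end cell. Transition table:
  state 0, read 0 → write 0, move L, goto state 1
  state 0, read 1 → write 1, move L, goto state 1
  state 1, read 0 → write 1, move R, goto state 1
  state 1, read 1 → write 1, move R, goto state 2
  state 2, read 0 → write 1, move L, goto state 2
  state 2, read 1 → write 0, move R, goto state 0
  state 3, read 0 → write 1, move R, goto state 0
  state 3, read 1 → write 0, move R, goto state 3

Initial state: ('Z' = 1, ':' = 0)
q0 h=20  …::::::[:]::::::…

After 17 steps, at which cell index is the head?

35

gen 0: q0 h=20  …::::::[:]::::::…
gen 1: q1 h=19  …::::::[:]::::::…
gen 2: q1 h=20  …:::::Z[:]::::::…
gen 3: q1 h=21  …::::ZZ[:]::::::…
gen 4: q1 h=22  …:::ZZZ[:]::::::…
gen 5: q1 h=23  …::ZZZZ[:]::::::…
gen 6: q1 h=24  …:ZZZZZ[:]::::::…
gen 7: q1 h=25  …ZZZZZZ[:]::::::…
gen 8: q1 h=26  …ZZZZZZ[:]::::::…
gen 9: q1 h=27  …ZZZZZZ[:]::::::…
gen 10: q1 h=28  …ZZZZZZ[:]::::::…
gen 11: q1 h=29  …ZZZZZZ[:]::::::…
gen 12: q1 h=30  …ZZZZZZ[:]::::::…
gen 13: q1 h=31  …ZZZZZZ[:]::::::…
gen 14: q1 h=32  …ZZZZZZ[:]::::::…
gen 15: q1 h=33  …ZZZZZZ[:]::::::…
gen 16: q1 h=34  …ZZZZZZ[:]::::::|
gen 17: q1 h=35  …ZZZZZZ[:]:::::|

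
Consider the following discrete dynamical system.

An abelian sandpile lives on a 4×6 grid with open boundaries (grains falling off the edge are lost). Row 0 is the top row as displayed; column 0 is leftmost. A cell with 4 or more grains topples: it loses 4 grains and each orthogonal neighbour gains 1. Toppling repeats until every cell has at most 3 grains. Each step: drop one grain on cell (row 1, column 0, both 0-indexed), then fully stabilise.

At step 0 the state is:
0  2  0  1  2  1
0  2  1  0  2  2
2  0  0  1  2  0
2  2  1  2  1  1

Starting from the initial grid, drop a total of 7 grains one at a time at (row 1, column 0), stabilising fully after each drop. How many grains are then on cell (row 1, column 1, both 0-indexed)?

step 0: 0  2  0  1  2  1
0  2  1  0  2  2
2  0  0  1  2  0
2  2  1  2  1  1
step 1: 0  2  0  1  2  1
1  2  1  0  2  2
2  0  0  1  2  0
2  2  1  2  1  1
step 2: 0  2  0  1  2  1
2  2  1  0  2  2
2  0  0  1  2  0
2  2  1  2  1  1
step 3: 0  2  0  1  2  1
3  2  1  0  2  2
2  0  0  1  2  0
2  2  1  2  1  1
step 4: 1  2  0  1  2  1
0  3  1  0  2  2
3  0  0  1  2  0
2  2  1  2  1  1
step 5: 1  2  0  1  2  1
1  3  1  0  2  2
3  0  0  1  2  0
2  2  1  2  1  1
step 6: 1  2  0  1  2  1
2  3  1  0  2  2
3  0  0  1  2  0
2  2  1  2  1  1
step 7: 1  2  0  1  2  1
3  3  1  0  2  2
3  0  0  1  2  0
2  2  1  2  1  1

3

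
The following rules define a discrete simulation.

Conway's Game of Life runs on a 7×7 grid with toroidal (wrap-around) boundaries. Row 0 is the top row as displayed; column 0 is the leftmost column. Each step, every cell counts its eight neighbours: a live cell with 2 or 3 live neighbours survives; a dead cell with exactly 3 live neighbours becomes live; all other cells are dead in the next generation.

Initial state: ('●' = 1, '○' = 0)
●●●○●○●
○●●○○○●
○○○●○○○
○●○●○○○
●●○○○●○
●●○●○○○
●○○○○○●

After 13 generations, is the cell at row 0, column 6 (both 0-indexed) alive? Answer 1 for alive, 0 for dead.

step 0: ●●●○●○●
○●●○○○●
○○○●○○○
○●○●○○○
●●○○○●○
●●○●○○○
●○○○○○●
step 1: ○○●●○○○
○○○○○●●
●●○●○○○
●●○○●○○
○○○○●○●
○○●○○○○
○○○●○●○
step 2: ○○●●○●●
●●○●●○●
○●●○●●○
○●●●●●●
●●○●○●○
○○○●●●○
○○○●●○○
step 3: ○●○○○○●
○○○○○○○
○○○○○○○
○○○○○○○
●●○○○○○
○○○○○●●
○○○○○○●
step 4: ●○○○○○○
○○○○○○○
○○○○○○○
○○○○○○○
●○○○○○●
○○○○○●●
○○○○○○●
step 5: ○○○○○○○
○○○○○○○
○○○○○○○
○○○○○○○
●○○○○●●
○○○○○●○
●○○○○●●
step 6: ○○○○○○●
○○○○○○○
○○○○○○○
○○○○○○●
○○○○○●●
○○○○●○○
○○○○○●●
step 7: ○○○○○●●
○○○○○○○
○○○○○○○
○○○○○●●
○○○○○●●
○○○○●○○
○○○○○●●
step 8: ○○○○○●●
○○○○○○○
○○○○○○○
○○○○○●●
○○○○●○●
○○○○●○○
○○○○●○●
step 9: ○○○○○●●
○○○○○○○
○○○○○○○
○○○○○●●
○○○○●○●
○○○●●○○
○○○○●○●
step 10: ○○○○○●●
○○○○○○○
○○○○○○○
○○○○○●●
○○○●●○●
○○○●●○○
○○○●●○●
step 11: ○○○○●●●
○○○○○○○
○○○○○○○
○○○○●●●
○○○●○○●
○○●○○○○
○○○●○○●
step 12: ○○○○●●●
○○○○○●○
○○○○○●○
○○○○●●●
○○○●●○●
○○●●○○○
○○○●●○●
step 13: ○○○●○○●
○○○○○○○
○○○○○○○
○○○●○○●
○○●○○○●
○○●○○○○
○○●○○○●

1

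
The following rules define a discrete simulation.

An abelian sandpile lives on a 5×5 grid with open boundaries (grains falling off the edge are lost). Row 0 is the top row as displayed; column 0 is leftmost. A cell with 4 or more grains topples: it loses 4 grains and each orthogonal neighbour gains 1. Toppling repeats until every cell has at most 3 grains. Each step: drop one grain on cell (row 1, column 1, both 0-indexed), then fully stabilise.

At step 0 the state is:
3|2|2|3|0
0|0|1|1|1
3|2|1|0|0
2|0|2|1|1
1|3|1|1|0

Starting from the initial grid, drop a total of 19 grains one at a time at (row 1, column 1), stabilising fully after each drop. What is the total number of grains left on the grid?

gen 0: 3|2|2|3|0
0|0|1|1|1
3|2|1|0|0
2|0|2|1|1
1|3|1|1|0
gen 1: 3|2|2|3|0
0|1|1|1|1
3|2|1|0|0
2|0|2|1|1
1|3|1|1|0
gen 2: 3|2|2|3|0
0|2|1|1|1
3|2|1|0|0
2|0|2|1|1
1|3|1|1|0
gen 3: 3|2|2|3|0
0|3|1|1|1
3|2|1|0|0
2|0|2|1|1
1|3|1|1|0
gen 4: 3|3|2|3|0
1|0|2|1|1
3|3|1|0|0
2|0|2|1|1
1|3|1|1|0
gen 5: 3|3|2|3|0
1|1|2|1|1
3|3|1|0|0
2|0|2|1|1
1|3|1|1|0
gen 6: 3|3|2|3|0
1|2|2|1|1
3|3|1|0|0
2|0|2|1|1
1|3|1|1|0
gen 7: 3|3|2|3|0
1|3|2|1|1
3|3|1|0|0
2|0|2|1|1
1|3|1|1|0
gen 8: 1|1|3|3|0
0|3|3|1|1
1|1|2|0|0
3|1|2|1|1
1|3|1|1|0
gen 9: 1|3|1|0|1
1|1|1|3|1
1|2|3|0|0
3|1|2|1|1
1|3|1|1|0
gen 10: 1|3|1|0|1
1|2|1|3|1
1|2|3|0|0
3|1|2|1|1
1|3|1|1|0
gen 11: 1|3|1|0|1
1|3|1|3|1
1|2|3|0|0
3|1|2|1|1
1|3|1|1|0
gen 12: 2|0|2|0|1
2|1|2|3|1
1|3|3|0|0
3|1|2|1|1
1|3|1|1|0
gen 13: 2|0|2|0|1
2|2|2|3|1
1|3|3|0|0
3|1|2|1|1
1|3|1|1|0
gen 14: 2|0|2|0|1
2|3|2|3|1
1|3|3|0|0
3|1|2|1|1
1|3|1|1|0
gen 15: 2|1|3|1|1
3|2|1|0|2
2|1|1|2|0
3|2|3|1|1
1|3|1|1|0
gen 16: 2|1|3|1|1
3|3|1|0|2
2|1|1|2|0
3|2|3|1|1
1|3|1|1|0
gen 17: 3|2|3|1|1
0|1|2|0|2
3|2|1|2|0
3|2|3|1|1
1|3|1|1|0
gen 18: 3|2|3|1|1
0|2|2|0|2
3|2|1|2|0
3|2|3|1|1
1|3|1|1|0
gen 19: 3|2|3|1|1
0|3|2|0|2
3|2|1|2|0
3|2|3|1|1
1|3|1|1|0

41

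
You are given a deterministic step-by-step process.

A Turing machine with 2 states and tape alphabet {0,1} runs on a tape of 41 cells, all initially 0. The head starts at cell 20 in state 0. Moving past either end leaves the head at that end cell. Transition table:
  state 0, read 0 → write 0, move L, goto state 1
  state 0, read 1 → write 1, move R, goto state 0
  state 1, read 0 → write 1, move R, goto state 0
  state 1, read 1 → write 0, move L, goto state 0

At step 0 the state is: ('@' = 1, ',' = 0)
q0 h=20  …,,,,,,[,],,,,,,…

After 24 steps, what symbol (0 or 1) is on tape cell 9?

k=0  q0 h=20  …,,,,,,[,],,,,,,…
k=1  q1 h=19  …,,,,,,[,],,,,,,…
k=2  q0 h=20  …,,,,,@[,],,,,,,…
k=3  q1 h=19  …,,,,,,[@],,,,,,…
k=4  q0 h=18  …,,,,,,[,],,,,,,…
k=5  q1 h=17  …,,,,,,[,],,,,,,…
k=6  q0 h=18  …,,,,,@[,],,,,,,…
k=7  q1 h=17  …,,,,,,[@],,,,,,…
k=8  q0 h=16  …,,,,,,[,],,,,,,…
k=9  q1 h=15  …,,,,,,[,],,,,,,…
k=10  q0 h=16  …,,,,,@[,],,,,,,…
k=11  q1 h=15  …,,,,,,[@],,,,,,…
k=12  q0 h=14  …,,,,,,[,],,,,,,…
k=13  q1 h=13  …,,,,,,[,],,,,,,…
k=14  q0 h=14  …,,,,,@[,],,,,,,…
k=15  q1 h=13  …,,,,,,[@],,,,,,…
k=16  q0 h=12  …,,,,,,[,],,,,,,…
k=17  q1 h=11  …,,,,,,[,],,,,,,…
k=18  q0 h=12  …,,,,,@[,],,,,,,…
k=19  q1 h=11  …,,,,,,[@],,,,,,…
k=20  q0 h=10  …,,,,,,[,],,,,,,…
k=21  q1 h= 9  …,,,,,,[,],,,,,,…
k=22  q0 h=10  …,,,,,@[,],,,,,,…
k=23  q1 h= 9  …,,,,,,[@],,,,,,…
k=24  q0 h= 8  …,,,,,,[,],,,,,,…

0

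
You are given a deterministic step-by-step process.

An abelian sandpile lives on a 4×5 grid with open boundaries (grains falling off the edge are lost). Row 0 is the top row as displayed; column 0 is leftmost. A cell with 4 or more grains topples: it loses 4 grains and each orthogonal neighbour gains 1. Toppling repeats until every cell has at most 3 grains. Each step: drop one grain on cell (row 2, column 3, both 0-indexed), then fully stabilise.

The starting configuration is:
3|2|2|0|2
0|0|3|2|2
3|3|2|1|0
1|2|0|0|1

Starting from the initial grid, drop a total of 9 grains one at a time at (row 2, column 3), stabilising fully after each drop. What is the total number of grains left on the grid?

37

k=0  3|2|2|0|2
0|0|3|2|2
3|3|2|1|0
1|2|0|0|1
k=1  3|2|2|0|2
0|0|3|2|2
3|3|2|2|0
1|2|0|0|1
k=2  3|2|2|0|2
0|0|3|2|2
3|3|2|3|0
1|2|0|0|1
k=3  3|2|2|0|2
0|0|3|3|2
3|3|3|0|1
1|2|0|1|1
k=4  3|2|2|0|2
0|0|3|3|2
3|3|3|1|1
1|2|0|1|1
k=5  3|2|2|0|2
0|0|3|3|2
3|3|3|2|1
1|2|0|1|1
k=6  3|2|2|0|2
0|0|3|3|2
3|3|3|3|1
1|2|0|1|1
k=7  3|2|3|1|2
1|2|1|1|3
0|1|2|2|2
2|3|1|2|1
k=8  3|2|3|1|2
1|2|1|1|3
0|1|2|3|2
2|3|1|2|1
k=9  3|2|3|1|2
1|2|1|2|3
0|1|3|0|3
2|3|1|3|1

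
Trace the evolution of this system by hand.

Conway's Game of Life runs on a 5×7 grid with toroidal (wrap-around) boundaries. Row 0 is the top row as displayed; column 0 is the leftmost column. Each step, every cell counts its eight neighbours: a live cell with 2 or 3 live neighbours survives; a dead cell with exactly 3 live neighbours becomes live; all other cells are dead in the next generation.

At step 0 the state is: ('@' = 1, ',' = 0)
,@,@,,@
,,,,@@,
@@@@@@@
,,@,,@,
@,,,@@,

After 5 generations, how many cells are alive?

gen 0: ,@,@,,@
,,,,@@,
@@@@@@@
,,@,,@,
@,,,@@,
gen 1: @,,@,,@
,,,,,,,
@@@,,,,
,,@,,,,
@@@@@@,
gen 2: @,,@,@@
,,@,,,@
,@@,,,,
,,,,@,@
@,,,@@,
gen 3: @@,@,,,
,,@@,@@
@@@@,@,
@@,@@,@
@,,@,,,
gen 4: @@,@,,,
,,,,,@,
,,,,,,,
,,,,,@,
,,,@,,,
gen 5: ,,@,@,,
,,,,,,,
,,,,,,,
,,,,,,,
,,@,@,,

4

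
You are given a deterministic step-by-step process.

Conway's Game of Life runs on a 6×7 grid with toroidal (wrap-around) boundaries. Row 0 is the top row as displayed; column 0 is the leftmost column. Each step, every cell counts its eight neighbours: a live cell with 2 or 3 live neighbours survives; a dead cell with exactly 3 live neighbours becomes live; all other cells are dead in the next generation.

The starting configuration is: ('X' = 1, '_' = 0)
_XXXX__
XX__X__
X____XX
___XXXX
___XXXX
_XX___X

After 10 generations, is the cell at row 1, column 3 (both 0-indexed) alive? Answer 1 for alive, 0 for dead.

gen 0: _XXXX__
XX__X__
X____XX
___XXXX
___XXXX
_XX___X
gen 1: ____XX_
____X__
_X_X___
___X___
_______
_X____X
gen 2: ____XX_
___XXX_
__XXX__
__X____
_______
_____X_
gen 3: ___X__X
__X____
__X__X_
__X____
_______
____XX_
gen 4: ___XXX_
__XX___
_XXX___
_______
_______
____XX_
gen 5: __X__X_
_X_____
_X_X___
__X____
_______
___X_X_
gen 6: __X_X__
_X_____
_X_____
__X____
_______
____X__
gen 7: ___X___
_XX____
_XX____
_______
_______
___X___
gen 8: ___X___
_X_X___
_XX____
_______
_______
_______
gen 9: __X____
_X_X___
_XX____
_______
_______
_______
gen 10: __X____
_X_X___
_XX____
_______
_______
_______

1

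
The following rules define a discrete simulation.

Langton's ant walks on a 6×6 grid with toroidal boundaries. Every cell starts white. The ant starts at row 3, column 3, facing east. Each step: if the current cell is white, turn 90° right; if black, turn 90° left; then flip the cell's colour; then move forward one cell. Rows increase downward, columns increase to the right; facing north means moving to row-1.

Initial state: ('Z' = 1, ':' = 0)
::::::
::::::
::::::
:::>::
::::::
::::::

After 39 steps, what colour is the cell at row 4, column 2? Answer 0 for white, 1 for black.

1

0) ::::::
::::::
::::::
:::>::
::::::
::::::
1) ::::::
::::::
::::::
:::Z::
:::v::
::::::
2) ::::::
::::::
::::::
:::Z::
::<Z::
::::::
3) ::::::
::::::
::::::
::^Z::
::ZZ::
::::::
4) ::::::
::::::
::::::
::Z>::
::ZZ::
::::::
5) ::::::
::::::
:::^::
::Z:::
::ZZ::
::::::
6) ::::::
::::::
:::Z>:
::Z:::
::ZZ::
::::::
7) ::::::
::::::
:::ZZ:
::Z:v:
::ZZ::
::::::
8) ::::::
::::::
:::ZZ:
::Z<Z:
::ZZ::
::::::
9) ::::::
::::::
:::^Z:
::ZZZ:
::ZZ::
::::::
10) ::::::
::::::
::<:Z:
::ZZZ:
::ZZ::
::::::
11) ::::::
::^:::
::Z:Z:
::ZZZ:
::ZZ::
::::::
12) ::::::
::Z>::
::Z:Z:
::ZZZ:
::ZZ::
::::::
13) ::::::
::ZZ::
::ZvZ:
::ZZZ:
::ZZ::
::::::
14) ::::::
::ZZ::
::<ZZ:
::ZZZ:
::ZZ::
::::::
15) ::::::
::ZZ::
:::ZZ:
::vZZ:
::ZZ::
::::::
16) ::::::
::ZZ::
:::ZZ:
:::>Z:
::ZZ::
::::::
17) ::::::
::ZZ::
:::^Z:
::::Z:
::ZZ::
::::::
18) ::::::
::ZZ::
::<:Z:
::::Z:
::ZZ::
::::::
19) ::::::
::^Z::
::Z:Z:
::::Z:
::ZZ::
::::::
20) ::::::
:<:Z::
::Z:Z:
::::Z:
::ZZ::
::::::
21) :^::::
:Z:Z::
::Z:Z:
::::Z:
::ZZ::
::::::
22) :Z>:::
:Z:Z::
::Z:Z:
::::Z:
::ZZ::
::::::
23) :ZZ:::
:ZvZ::
::Z:Z:
::::Z:
::ZZ::
::::::
24) :ZZ:::
:<ZZ::
::Z:Z:
::::Z:
::ZZ::
::::::
25) :ZZ:::
::ZZ::
:vZ:Z:
::::Z:
::ZZ::
::::::
26) :ZZ:::
::ZZ::
<ZZ:Z:
::::Z:
::ZZ::
::::::
27) :ZZ:::
^:ZZ::
ZZZ:Z:
::::Z:
::ZZ::
::::::
28) :ZZ:::
Z>ZZ::
ZZZ:Z:
::::Z:
::ZZ::
::::::
29) :ZZ:::
ZZZZ::
ZvZ:Z:
::::Z:
::ZZ::
::::::
30) :ZZ:::
ZZZZ::
Z:>:Z:
::::Z:
::ZZ::
::::::
31) :ZZ:::
ZZ^Z::
Z:::Z:
::::Z:
::ZZ::
::::::
32) :ZZ:::
Z<:Z::
Z:::Z:
::::Z:
::ZZ::
::::::
33) :ZZ:::
Z::Z::
Zv::Z:
::::Z:
::ZZ::
::::::
34) :ZZ:::
Z::Z::
<Z::Z:
::::Z:
::ZZ::
::::::
35) :ZZ:::
Z::Z::
:Z::Z:
v:::Z:
::ZZ::
::::::
36) :ZZ:::
Z::Z::
:Z::Z:
Z:::Z<
::ZZ::
::::::
37) :ZZ:::
Z::Z::
:Z::Z^
Z:::ZZ
::ZZ::
::::::
38) :ZZ:::
Z::Z::
>Z::ZZ
Z:::ZZ
::ZZ::
::::::
39) :ZZ:::
Z::Z::
ZZ::ZZ
v:::ZZ
::ZZ::
::::::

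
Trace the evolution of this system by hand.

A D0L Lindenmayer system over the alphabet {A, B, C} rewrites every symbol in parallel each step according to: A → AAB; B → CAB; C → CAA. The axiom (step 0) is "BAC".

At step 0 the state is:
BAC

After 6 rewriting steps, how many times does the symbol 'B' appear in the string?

0) BAC
1) CABAABCAA
2) CAAAABCABAABAABCABCAAAABAAB
3) CAAAABAABAABAABCABCAAAABCABAABAABCABAABAABCABCAAAABCABCAAAABAABAABAABCABAABAABCAB
4) CAAAABAABAABAABCABAABAABCABAABAABCABAABAABCABCAAAABCABCAAA…BCABAABAABCABAABAABCABCAAAABCABAABAABCABAABAABCABCAAAABCAB  (len 243)
5) CAAAABAABAABAABCABAABAABCABAABAABCABAABAABCABCAAAABCABAABA…BCABAABAABCABAABAABCABCAAAABCABCAAAABAABAABAABCABCAAAABCAB  (len 729)
6) CAAAABAABAABAABCABAABAABCABAABAABCABAABAABCABCAAAABCABAABA…BCABAABAABCABAABAABCABCAAAABCABCAAAABAABAABAABCABCAAAABCAB  (len 2187)

625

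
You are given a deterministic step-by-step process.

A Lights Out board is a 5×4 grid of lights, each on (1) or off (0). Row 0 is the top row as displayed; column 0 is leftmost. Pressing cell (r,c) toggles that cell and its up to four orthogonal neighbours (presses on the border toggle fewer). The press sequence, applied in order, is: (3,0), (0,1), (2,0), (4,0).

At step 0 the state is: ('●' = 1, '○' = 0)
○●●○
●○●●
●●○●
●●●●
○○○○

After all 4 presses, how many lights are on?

9

gen 0: ○●●○
●○●●
●●○●
●●●●
○○○○
gen 1: ○●●○
●○●●
○●○●
○○●●
●○○○
gen 2: ●○○○
●●●●
○●○●
○○●●
●○○○
gen 3: ●○○○
○●●●
●○○●
●○●●
●○○○
gen 4: ●○○○
○●●●
●○○●
○○●●
○●○○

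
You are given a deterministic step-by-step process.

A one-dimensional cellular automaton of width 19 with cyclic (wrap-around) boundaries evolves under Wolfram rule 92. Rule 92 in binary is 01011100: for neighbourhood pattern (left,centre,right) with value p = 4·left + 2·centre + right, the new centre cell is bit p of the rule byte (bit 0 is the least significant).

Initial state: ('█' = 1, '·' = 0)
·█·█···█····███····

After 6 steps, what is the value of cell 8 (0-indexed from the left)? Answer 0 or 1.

t=0: ·█·█···█····███····
t=1: ·█·██··██···█·██···
t=2: ·█·███·███··█·███··
t=3: ·█·█·█·█·██·█·█·██·
t=4: ·█·█·█·█·██·█·█·███
t=5: ·█·█·█·█·██·█·█·█·█
t=6: ·█·█·█·█·██·█·█·█·█

0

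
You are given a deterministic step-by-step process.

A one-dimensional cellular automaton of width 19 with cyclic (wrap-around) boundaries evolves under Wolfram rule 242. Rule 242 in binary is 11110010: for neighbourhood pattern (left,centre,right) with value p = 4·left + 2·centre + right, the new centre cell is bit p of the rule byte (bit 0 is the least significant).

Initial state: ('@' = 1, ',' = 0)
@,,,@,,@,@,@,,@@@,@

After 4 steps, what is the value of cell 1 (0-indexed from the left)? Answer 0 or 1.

k=0  @,,,@,,@,@,@,,@@@,@
k=1  @@,@,@@,@,@,@@,@@@,
k=2  ,@@,@,@@,@,@,@@,@@@
k=3  @,@@,@,@@,@,@,@@,@@
k=4  @@,@@,@,@@,@,@,@@,@

1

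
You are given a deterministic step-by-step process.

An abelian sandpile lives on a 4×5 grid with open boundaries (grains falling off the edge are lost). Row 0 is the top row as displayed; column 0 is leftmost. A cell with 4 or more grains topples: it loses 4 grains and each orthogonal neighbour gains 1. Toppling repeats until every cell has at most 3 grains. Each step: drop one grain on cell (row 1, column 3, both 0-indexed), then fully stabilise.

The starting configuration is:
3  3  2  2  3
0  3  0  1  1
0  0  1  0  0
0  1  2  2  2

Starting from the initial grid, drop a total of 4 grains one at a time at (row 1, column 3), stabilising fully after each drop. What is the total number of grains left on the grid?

t=0: 3  3  2  2  3
0  3  0  1  1
0  0  1  0  0
0  1  2  2  2
t=1: 3  3  2  2  3
0  3  0  2  1
0  0  1  0  0
0  1  2  2  2
t=2: 3  3  2  2  3
0  3  0  3  1
0  0  1  0  0
0  1  2  2  2
t=3: 3  3  2  3  3
0  3  1  0  2
0  0  1  1  0
0  1  2  2  2
t=4: 3  3  2  3  3
0  3  1  1  2
0  0  1  1  0
0  1  2  2  2

30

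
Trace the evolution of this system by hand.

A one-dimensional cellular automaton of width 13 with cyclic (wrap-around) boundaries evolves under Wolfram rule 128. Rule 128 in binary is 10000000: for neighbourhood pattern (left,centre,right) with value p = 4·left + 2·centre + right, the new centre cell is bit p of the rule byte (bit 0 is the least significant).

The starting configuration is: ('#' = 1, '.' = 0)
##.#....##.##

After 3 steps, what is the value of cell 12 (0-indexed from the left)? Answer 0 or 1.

t=0: ##.#....##.##
t=1: #...........#
t=2: .............
t=3: .............

0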